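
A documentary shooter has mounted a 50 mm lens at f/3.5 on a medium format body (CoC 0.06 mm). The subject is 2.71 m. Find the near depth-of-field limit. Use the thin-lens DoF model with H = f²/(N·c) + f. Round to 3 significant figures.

2.22 m

Hyperfocal distance H = f²/(N·c) + f = 50²/(3.5 × 0.06) + 50 = 2500/0.21 + 50 ≈ 11954.8 mm ≈ 11.95 m.
Near limit Dn = s·(H − f)/(H + s − 2f) = 2710 × (11954.8 − 50) / (11954.8 + 2710 − 2 × 50) = 2710 × 11904.8 / 14564.8 ≈ 2215.1 mm ≈ 2.22 m.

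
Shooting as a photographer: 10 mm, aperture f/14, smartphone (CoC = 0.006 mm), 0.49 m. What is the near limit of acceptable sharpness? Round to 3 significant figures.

Hyperfocal distance H = f²/(N·c) + f = 10²/(14 × 0.006) + 10 = 100/0.084 + 10 ≈ 1200.5 mm ≈ 1.200 m.
Near limit Dn = s·(H − f)/(H + s − 2f) = 490 × (1200.5 − 10) / (1200.5 + 490 − 2 × 10) = 490 × 1190.5 / 1670.5 ≈ 349.20 mm.

349 mm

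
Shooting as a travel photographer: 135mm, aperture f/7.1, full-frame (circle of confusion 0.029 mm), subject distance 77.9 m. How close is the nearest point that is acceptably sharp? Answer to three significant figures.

41.5 m

Hyperfocal distance H = f²/(N·c) + f = 135²/(7.1 × 0.029) + 135 = 18225/0.2059 + 135 ≈ 88648.8 mm ≈ 88.65 m.
Near limit Dn = s·(H − f)/(H + s − 2f) = 77900 × (88648.8 − 135) / (88648.8 + 77900 − 2 × 135) = 77900 × 88513.8 / 166278.8 ≈ 41468 mm ≈ 41.5 m.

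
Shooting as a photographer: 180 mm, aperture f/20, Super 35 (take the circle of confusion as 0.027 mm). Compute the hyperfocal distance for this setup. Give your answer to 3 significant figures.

60.2 m

Hyperfocal distance H = f²/(N·c) + f = 180²/(20 × 0.027) + 180 = 32400/0.54 + 180 ≈ 60180.0 mm ≈ 60.2 m.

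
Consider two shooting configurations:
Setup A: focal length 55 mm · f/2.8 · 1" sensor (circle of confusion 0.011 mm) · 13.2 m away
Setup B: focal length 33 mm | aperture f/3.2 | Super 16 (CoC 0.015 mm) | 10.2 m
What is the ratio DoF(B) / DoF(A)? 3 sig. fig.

3.18

Setup A: H = 55²/(2.8×0.011) + 55 ≈ 98269.3 mm; DoF = Df − Dn = 15239.7 − 11641.9 ≈ 3597.8 mm.
Setup B: H = 33²/(3.2×0.015) + 33 ≈ 22720.5 mm; DoF = Df − Dn = 18483 − 7044 ≈ 11439 mm.
Ratio = 11439 / 3597.8 ≈ 3.18.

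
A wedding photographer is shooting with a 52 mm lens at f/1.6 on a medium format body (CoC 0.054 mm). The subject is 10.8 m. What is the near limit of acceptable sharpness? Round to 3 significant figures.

8.04 m

Hyperfocal distance H = f²/(N·c) + f = 52²/(1.6 × 0.054) + 52 = 2704/0.0864 + 52 ≈ 31348.3 mm ≈ 31.35 m.
Near limit Dn = s·(H − f)/(H + s − 2f) = 10800 × (31348.3 − 52) / (31348.3 + 10800 − 2 × 52) = 10800 × 31296.3 / 42044.3 ≈ 8039.1 mm ≈ 8.04 m.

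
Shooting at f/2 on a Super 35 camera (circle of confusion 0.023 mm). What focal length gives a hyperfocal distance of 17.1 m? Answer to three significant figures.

28.0 mm

From H = f²/(N·c) + f, with f ≪ H: f ≈ √(H·N·c) = √(17100 × 2 × 0.023) = √786.60 ≈ 28.05 mm.
Exact: f² + N·c·f − N·c·H = 0 ⇒ f = (−N·c + √((N·c)² + 4·N·c·H))/2 = (−0.046 + √3146.4)/2 ≈ 28.023 mm ≈ 28.0 mm.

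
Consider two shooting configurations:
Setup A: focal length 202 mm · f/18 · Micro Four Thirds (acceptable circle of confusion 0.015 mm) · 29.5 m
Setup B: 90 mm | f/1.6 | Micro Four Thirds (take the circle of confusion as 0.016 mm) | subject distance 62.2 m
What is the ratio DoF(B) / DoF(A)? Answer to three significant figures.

Setup A: H = 202²/(18×0.015) + 202 ≈ 151327.9 mm; DoF = Df − Dn = 36594 − 24710 ≈ 11884 mm.
Setup B: H = 90²/(1.6×0.016) + 90 ≈ 316496.2 mm; DoF = Df − Dn = 77392 − 51994 ≈ 25398 mm.
Ratio = 25398 / 11884 ≈ 2.14.

2.14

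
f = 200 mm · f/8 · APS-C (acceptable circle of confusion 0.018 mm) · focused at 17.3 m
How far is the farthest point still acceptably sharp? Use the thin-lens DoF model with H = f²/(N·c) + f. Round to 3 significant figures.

Hyperfocal distance H = f²/(N·c) + f = 200²/(8 × 0.018) + 200 = 40000/0.144 + 200 ≈ 277977.8 mm ≈ 278.0 m.
Far limit Df = s·(H − f)/(H − s) = 17300 × (277977.8 − 200) / (277977.8 − 17300) = 17300 × 277777.8 / 260677.8 ≈ 18435 mm ≈ 18.4 m.

18.4 m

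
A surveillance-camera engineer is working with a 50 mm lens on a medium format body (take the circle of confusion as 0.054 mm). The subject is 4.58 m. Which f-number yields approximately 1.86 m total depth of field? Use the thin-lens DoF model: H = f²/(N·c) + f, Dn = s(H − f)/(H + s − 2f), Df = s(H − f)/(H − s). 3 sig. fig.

Write h = H − f = f²/(N·c). The thin-lens limits are Dn = s·h/(h + (s−f)) and Df = s·h/(h − (s−f)), so DoF = Df − Dn = 2·s·(s−f)·h / (h² − (s−f)²).
That is a quadratic in h: DoF·h² − 2·s·(s−f)·h − DoF·(s−f)² = 0 ⇒ h = (s−f)·(s + √(s² + DoF²)) / DoF = 4530 × (4580 + √(4580² + 1860²)) / 1860 = 4530 × (4580 + 4943.28) / 1860 ≈ 23194 mm.
Then N = f²/(c·h) = 50² / (0.054 × 23194) = 2500 / 1252.5 ≈ 2.00.

f/2.00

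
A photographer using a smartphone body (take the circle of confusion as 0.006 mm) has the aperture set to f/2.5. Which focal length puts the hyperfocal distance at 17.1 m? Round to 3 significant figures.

From H = f²/(N·c) + f, with f ≪ H: f ≈ √(H·N·c) = √(17100 × 2.5 × 0.006) = √256.50 ≈ 16.02 mm.
The +f correction barely moves this — solving exactly, f² + N·c·f − N·c·H = 0 ⇒ f = (−N·c + √((N·c)² + 4·N·c·H))/2 = (−0.015 + √1026.0)/2 ≈ 16.008 mm, so f ≈ 16.0 mm.

16.0 mm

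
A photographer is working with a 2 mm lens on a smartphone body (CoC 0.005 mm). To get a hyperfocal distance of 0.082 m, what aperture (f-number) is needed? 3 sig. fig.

f/10

Rearrange H = f²/(N·c) + f for N: N = f² / ((H − f)·c).
N = 2² / ((82 − 2) × 0.005) = 4 / 0.4000 ≈ 10.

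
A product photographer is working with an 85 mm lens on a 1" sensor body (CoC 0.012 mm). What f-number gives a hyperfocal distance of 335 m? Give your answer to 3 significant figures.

Rearrange H = f²/(N·c) + f for N: N = f² / ((H − f)·c).
N = 85² / ((335000 − 85) × 0.012) = 7225 / 4019 ≈ 1.80.

f/1.80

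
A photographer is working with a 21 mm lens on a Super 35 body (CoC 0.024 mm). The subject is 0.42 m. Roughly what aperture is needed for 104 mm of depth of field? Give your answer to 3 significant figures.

Write h = H − f = f²/(N·c). The thin-lens limits are Dn = s·h/(h + (s−f)) and Df = s·h/(h − (s−f)), so DoF = Df − Dn = 2·s·(s−f)·h / (h² − (s−f)²).
That is a quadratic in h: DoF·h² − 2·s·(s−f)·h − DoF·(s−f)² = 0 ⇒ h = (s−f)·(s + √(s² + DoF²)) / DoF = 399 × (420 + √(420² + 104²)) / 104 = 399 × (420 + 432.685) / 104 ≈ 3271.4 mm.
Then N = f²/(c·h) = 21² / (0.024 × 3271.4) = 441 / 78.513 ≈ 5.62.

f/5.62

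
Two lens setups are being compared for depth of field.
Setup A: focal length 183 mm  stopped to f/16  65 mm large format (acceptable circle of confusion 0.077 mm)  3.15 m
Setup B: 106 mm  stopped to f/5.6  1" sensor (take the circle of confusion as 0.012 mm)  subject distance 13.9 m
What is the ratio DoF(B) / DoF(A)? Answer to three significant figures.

3.32

Setup A: H = 183²/(16×0.077) + 183 ≈ 27365.6 mm; DoF = Df − Dn = 3535.95 − 2840.01 ≈ 695.94 mm.
Setup B: H = 106²/(5.6×0.012) + 106 ≈ 167308.4 mm; DoF = Df − Dn = 15149.8 − 12840.7 ≈ 2309.1 mm.
Ratio = 2309.1 / 695.94 ≈ 3.32.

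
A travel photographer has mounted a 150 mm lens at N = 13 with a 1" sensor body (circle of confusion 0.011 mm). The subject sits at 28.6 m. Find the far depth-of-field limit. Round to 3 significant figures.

Hyperfocal distance H = f²/(N·c) + f = 150²/(13 × 0.011) + 150 = 22500/0.143 + 150 ≈ 157492.7 mm ≈ 157.5 m.
Far limit Df = s·(H − f)/(H − s) = 28600 × (157492.7 − 150) / (157492.7 − 28600) = 28600 × 157342.7 / 128892.7 ≈ 34913 mm ≈ 34.9 m.

34.9 m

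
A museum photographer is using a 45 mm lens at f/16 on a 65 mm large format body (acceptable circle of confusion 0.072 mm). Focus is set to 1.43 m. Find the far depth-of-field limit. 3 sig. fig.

6.74 m

Hyperfocal distance H = f²/(N·c) + f = 45²/(16 × 0.072) + 45 = 2025/1.152 + 45 ≈ 1802.8 mm ≈ 1.803 m.
Far limit Df = s·(H − f)/(H − s) = 1430 × (1802.8 − 45) / (1802.8 − 1430) = 1430 × 1757.8 / 372.8 ≈ 6742.5 mm ≈ 6.74 m.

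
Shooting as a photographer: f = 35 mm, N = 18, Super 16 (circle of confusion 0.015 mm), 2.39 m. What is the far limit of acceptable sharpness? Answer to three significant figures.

4.97 m

Hyperfocal distance H = f²/(N·c) + f = 35²/(18 × 0.015) + 35 = 1225/0.27 + 35 ≈ 4572.0 mm ≈ 4.572 m.
Far limit Df = s·(H − f)/(H − s) = 2390 × (4572.0 − 35) / (4572.0 − 2390) = 2390 × 4537.0 / 2182.0 ≈ 4969.4 mm ≈ 4.97 m.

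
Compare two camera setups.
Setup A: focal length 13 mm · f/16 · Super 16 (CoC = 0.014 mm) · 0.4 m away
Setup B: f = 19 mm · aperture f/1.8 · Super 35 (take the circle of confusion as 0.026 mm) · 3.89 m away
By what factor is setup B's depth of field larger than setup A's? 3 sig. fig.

Setup A: H = 13²/(16×0.014) + 13 ≈ 767.5 mm; DoF = Df − Dn = 821.27 − 264.38 ≈ 556.89 mm.
Setup B: H = 19²/(1.8×0.026) + 19 ≈ 7732.7 mm; DoF = Df − Dn = 7808.7 − 2590.2 ≈ 5218.5 mm.
Ratio = 5218.5 / 556.89 ≈ 9.37.

9.37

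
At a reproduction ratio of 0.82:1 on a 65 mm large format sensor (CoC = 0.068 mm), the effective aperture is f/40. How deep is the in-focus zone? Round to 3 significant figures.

8.09 mm

At magnification m, DoF ≈ 2·N_eff·c/m² = 2 × 40 × 0.068 / 0.82² = 5.44 / 0.6724 ≈ 8.09 mm.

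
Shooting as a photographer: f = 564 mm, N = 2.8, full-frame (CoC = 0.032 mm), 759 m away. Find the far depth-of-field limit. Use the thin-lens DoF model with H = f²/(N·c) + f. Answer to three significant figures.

Hyperfocal distance H = f²/(N·c) + f = 564²/(2.8 × 0.032) + 564 = 318096/0.0896 + 564 ≈ 3550742.6 mm ≈ 3551 m.
Far limit Df = s·(H − f)/(H − s) = 759000 × (3550742.6 − 564) / (3550742.6 − 759000) = 759000 × 3550178.6 / 2791742.6 ≈ 965198 mm ≈ 965 m.

965 m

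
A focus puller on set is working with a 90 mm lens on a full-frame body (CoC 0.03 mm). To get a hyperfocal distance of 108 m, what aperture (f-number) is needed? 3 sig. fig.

Rearrange H = f²/(N·c) + f for N: N = f² / ((H − f)·c).
N = 90² / ((108000 − 90) × 0.03) = 8100 / 3237 ≈ 2.50.

f/2.50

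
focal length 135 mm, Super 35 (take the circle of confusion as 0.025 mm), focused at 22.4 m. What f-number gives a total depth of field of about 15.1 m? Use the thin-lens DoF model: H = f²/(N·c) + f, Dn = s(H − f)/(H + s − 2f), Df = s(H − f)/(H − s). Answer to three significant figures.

Write h = H − f = f²/(N·c). The thin-lens limits are Dn = s·h/(h + (s−f)) and Df = s·h/(h − (s−f)), so DoF = Df − Dn = 2·s·(s−f)·h / (h² − (s−f)²).
That is a quadratic in h: DoF·h² − 2·s·(s−f)·h − DoF·(s−f)² = 0 ⇒ h = (s−f)·(s + √(s² + DoF²)) / DoF = 22265 × (22400 + √(22400² + 15100²)) / 15100 = 22265 × (22400 + 27014.3) / 15100 ≈ 72861 mm.
Then N = f²/(c·h) = 135² / (0.025 × 72861) = 18225 / 1821.5 ≈ 10.

f/10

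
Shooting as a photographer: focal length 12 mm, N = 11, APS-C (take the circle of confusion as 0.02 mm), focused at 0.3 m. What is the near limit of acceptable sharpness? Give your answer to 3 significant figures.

Hyperfocal distance H = f²/(N·c) + f = 12²/(11 × 0.02) + 12 = 144/0.22 + 12 ≈ 666.5 mm ≈ 0.667 m.
Near limit Dn = s·(H − f)/(H + s − 2f) = 300 × (666.5 − 12) / (666.5 + 300 − 2 × 12) = 300 × 654.5 / 942.5 ≈ 208.33 mm.

208 mm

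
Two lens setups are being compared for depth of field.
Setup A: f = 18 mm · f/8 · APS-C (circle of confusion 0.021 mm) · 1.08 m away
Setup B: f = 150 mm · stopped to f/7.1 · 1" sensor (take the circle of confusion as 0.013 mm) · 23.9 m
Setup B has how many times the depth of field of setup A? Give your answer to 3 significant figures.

2.75

Setup A: H = 18²/(8×0.021) + 18 ≈ 1946.6 mm; DoF = Df − Dn = 2403.6 − 696.5 ≈ 1707.1 mm.
Setup B: H = 150²/(7.1×0.013) + 150 ≈ 243920.3 mm; DoF = Df − Dn = 26479.9 − 21778.2 ≈ 4701.7 mm.
Ratio = 4701.7 / 1707.1 ≈ 2.75.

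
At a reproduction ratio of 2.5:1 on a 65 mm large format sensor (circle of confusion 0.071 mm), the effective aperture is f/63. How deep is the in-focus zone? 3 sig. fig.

1.43 mm

At magnification m, DoF ≈ 2·N_eff·c/m² = 2 × 63 × 0.071 / 2.5² = 8.946 / 6.25 ≈ 1.43 mm.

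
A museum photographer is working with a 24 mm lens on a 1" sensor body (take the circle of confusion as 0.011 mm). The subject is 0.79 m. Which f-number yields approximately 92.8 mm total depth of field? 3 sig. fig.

Write h = H − f = f²/(N·c). The thin-lens limits are Dn = s·h/(h + (s−f)) and Df = s·h/(h − (s−f)), so DoF = Df − Dn = 2·s·(s−f)·h / (h² − (s−f)²).
That is a quadratic in h: DoF·h² − 2·s·(s−f)·h − DoF·(s−f)² = 0 ⇒ h = (s−f)·(s + √(s² + DoF²)) / DoF = 766 × (790 + √(790² + 92.8²)) / 92.8 = 766 × (790 + 795.432) / 92.8 ≈ 13087 mm.
Then N = f²/(c·h) = 24² / (0.011 × 13087) = 576 / 143.95 ≈ 4.

f/4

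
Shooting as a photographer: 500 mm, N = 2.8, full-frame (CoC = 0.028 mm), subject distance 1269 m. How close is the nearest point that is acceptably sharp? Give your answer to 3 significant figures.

908 m

Hyperfocal distance H = f²/(N·c) + f = 500²/(2.8 × 0.028) + 500 = 250000/0.0784 + 500 ≈ 3189275.5 mm ≈ 3189 m.
Near limit Dn = s·(H − f)/(H + s − 2f) = 1269000 × (3189275.5 − 500) / (3189275.5 + 1269000 − 2 × 500) = 1269000 × 3188775.5 / 4457275.5 ≈ 907854 mm ≈ 908 m.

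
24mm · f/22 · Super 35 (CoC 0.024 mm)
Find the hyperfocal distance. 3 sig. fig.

1.11 m

Hyperfocal distance H = f²/(N·c) + f = 24²/(22 × 0.024) + 24 = 576/0.528 + 24 ≈ 1114.9 mm ≈ 1.11 m.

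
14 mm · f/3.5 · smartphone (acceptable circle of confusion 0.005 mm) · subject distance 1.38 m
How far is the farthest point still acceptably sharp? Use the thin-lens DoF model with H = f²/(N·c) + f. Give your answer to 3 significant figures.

Hyperfocal distance H = f²/(N·c) + f = 14²/(3.5 × 0.005) + 14 = 196/0.0175 + 14 ≈ 11214.0 mm ≈ 11.21 m.
Far limit Df = s·(H − f)/(H − s) = 1380 × (11214.0 − 14) / (11214.0 − 1380) = 1380 × 11200.0 / 9834.0 ≈ 1571.7 mm ≈ 1.57 m.

1.57 m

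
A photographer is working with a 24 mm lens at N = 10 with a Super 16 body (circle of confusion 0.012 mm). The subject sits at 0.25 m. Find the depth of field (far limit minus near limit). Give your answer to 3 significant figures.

Hyperfocal distance H = f²/(N·c) + f = 24²/(10 × 0.012) + 24 = 576/0.12 + 24 ≈ 4824.0 mm ≈ 4.824 m.
Near limit Dn = s·(H − f)/(H + s − 2f) = 250 × (4824.0 − 24) / (4824.0 + 250 − 2 × 24) = 250 × 4800.0 / 5026.0 ≈ 238.758 mm.
Far limit Df = s·(H − f)/(H − s) = 250 × (4824.0 − 24) / (4824.0 − 250) = 250 × 4800.0 / 4574.0 ≈ 262.352 mm.
Depth of field = Df − Dn = 262.352 − 238.758 ≈ 23.594 mm.

23.6 mm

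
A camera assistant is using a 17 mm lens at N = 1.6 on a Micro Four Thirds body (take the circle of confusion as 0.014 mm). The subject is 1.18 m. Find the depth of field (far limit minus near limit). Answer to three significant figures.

Hyperfocal distance H = f²/(N·c) + f = 17²/(1.6 × 0.014) + 17 = 289/0.0224 + 17 ≈ 12918.8 mm ≈ 12.92 m.
Near limit Dn = s·(H − f)/(H + s − 2f) = 1180 × (12918.8 − 17) / (12918.8 + 1180 − 2 × 17) = 1180 × 12901.8 / 14064.8 ≈ 1082.43 mm.
Far limit Df = s·(H − f)/(H − s) = 1180 × (12918.8 − 17) / (12918.8 − 1180) = 1180 × 12901.8 / 11738.8 ≈ 1296.91 mm.
Depth of field = Df − Dn = 1296.91 − 1082.43 ≈ 214.48 mm.

214 mm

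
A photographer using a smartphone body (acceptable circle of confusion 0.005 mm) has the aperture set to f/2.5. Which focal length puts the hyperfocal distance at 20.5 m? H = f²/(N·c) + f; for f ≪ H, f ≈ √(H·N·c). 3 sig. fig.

16.0 mm

From H = f²/(N·c) + f, with f ≪ H: f ≈ √(H·N·c) = √(20500 × 2.5 × 0.005) = √256.25 ≈ 16.01 mm.
The +f correction barely moves this — solving exactly, f² + N·c·f − N·c·H = 0 ⇒ f = (−N·c + √((N·c)² + 4·N·c·H))/2 = (−0.0125 + √1025.0)/2 ≈ 16.002 mm, so f ≈ 16.0 mm.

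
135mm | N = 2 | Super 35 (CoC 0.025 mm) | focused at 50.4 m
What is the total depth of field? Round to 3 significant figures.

Hyperfocal distance H = f²/(N·c) + f = 135²/(2 × 0.025) + 135 = 18225/0.05 + 135 ≈ 364635.0 mm ≈ 364.6 m.
Near limit Dn = s·(H − f)/(H + s − 2f) = 50400 × (364635.0 − 135) / (364635.0 + 50400 − 2 × 135) = 50400 × 364500.0 / 414765.0 ≈ 44292 mm.
Far limit Df = s·(H − f)/(H − s) = 50400 × (364635.0 − 135) / (364635.0 − 50400) = 50400 × 364500.0 / 314235.0 ≈ 58462 mm.
Depth of field = Df − Dn = 58462 − 44292 ≈ 14170 mm ≈ 14.2 m.

14.2 m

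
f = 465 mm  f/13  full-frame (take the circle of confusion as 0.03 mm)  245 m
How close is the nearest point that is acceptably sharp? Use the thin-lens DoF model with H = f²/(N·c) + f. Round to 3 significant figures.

Hyperfocal distance H = f²/(N·c) + f = 465²/(13 × 0.03) + 465 = 216225/0.39 + 465 ≈ 554888.1 mm ≈ 554.9 m.
Near limit Dn = s·(H − f)/(H + s − 2f) = 245000 × (554888.1 − 465) / (554888.1 + 245000 − 2 × 465) = 245000 × 554423.1 / 798958.1 ≈ 170013 mm ≈ 170 m.

170 m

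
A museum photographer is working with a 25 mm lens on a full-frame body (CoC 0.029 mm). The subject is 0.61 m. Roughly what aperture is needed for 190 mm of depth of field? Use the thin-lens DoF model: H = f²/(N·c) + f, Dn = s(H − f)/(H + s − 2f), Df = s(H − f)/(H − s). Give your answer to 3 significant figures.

Write h = H − f = f²/(N·c). The thin-lens limits are Dn = s·h/(h + (s−f)) and Df = s·h/(h − (s−f)), so DoF = Df − Dn = 2·s·(s−f)·h / (h² − (s−f)²).
That is a quadratic in h: DoF·h² − 2·s·(s−f)·h − DoF·(s−f)² = 0 ⇒ h = (s−f)·(s + √(s² + DoF²)) / DoF = 585 × (610 + √(610² + 190²)) / 190 = 585 × (610 + 638.905) / 190 ≈ 3845.3 mm.
Then N = f²/(c·h) = 25² / (0.029 × 3845.3) = 625 / 111.51 ≈ 5.60.

f/5.60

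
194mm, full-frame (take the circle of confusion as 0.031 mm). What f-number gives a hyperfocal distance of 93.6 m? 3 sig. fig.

Rearrange H = f²/(N·c) + f for N: N = f² / ((H − f)·c).
N = 194² / ((93600 − 194) × 0.031) = 37636 / 2896 ≈ 13.

f/13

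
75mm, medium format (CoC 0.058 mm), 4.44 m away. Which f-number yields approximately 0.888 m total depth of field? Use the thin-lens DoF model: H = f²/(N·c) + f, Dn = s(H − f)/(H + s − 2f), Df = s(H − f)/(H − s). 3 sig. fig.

f/2.20

Write h = H − f = f²/(N·c). The thin-lens limits are Dn = s·h/(h + (s−f)) and Df = s·h/(h − (s−f)), so DoF = Df − Dn = 2·s·(s−f)·h / (h² − (s−f)²).
That is a quadratic in h: DoF·h² − 2·s·(s−f)·h − DoF·(s−f)² = 0 ⇒ h = (s−f)·(s + √(s² + DoF²)) / DoF = 4365 × (4440 + √(4440² + 888²)) / 888 = 4365 × (4440 + 4527.93) / 888 ≈ 44082 mm.
Then N = f²/(c·h) = 75² / (0.058 × 44082) = 5625 / 2556.8 ≈ 2.20.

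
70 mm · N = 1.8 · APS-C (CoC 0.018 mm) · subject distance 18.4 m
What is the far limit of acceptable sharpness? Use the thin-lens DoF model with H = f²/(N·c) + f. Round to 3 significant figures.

20.9 m

Hyperfocal distance H = f²/(N·c) + f = 70²/(1.8 × 0.018) + 70 = 4900/0.0324 + 70 ≈ 151304.6 mm ≈ 151.3 m.
Far limit Df = s·(H − f)/(H − s) = 18400 × (151304.6 − 70) / (151304.6 − 18400) = 18400 × 151234.6 / 132904.6 ≈ 20938 mm ≈ 20.9 m.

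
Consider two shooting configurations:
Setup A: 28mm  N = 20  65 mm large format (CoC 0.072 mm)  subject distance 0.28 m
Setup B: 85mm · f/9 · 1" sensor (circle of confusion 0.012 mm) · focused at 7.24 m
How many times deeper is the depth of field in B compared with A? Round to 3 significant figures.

Setup A: H = 28²/(20×0.072) + 28 ≈ 572.4 mm; DoF = Df − Dn = 521.28 − 191.41 ≈ 329.87 mm.
Setup B: H = 85²/(9×0.012) + 85 ≈ 66983.1 mm; DoF = Df − Dn = 8107.1 − 6540.5 ≈ 1566.6 mm.
Ratio = 1566.6 / 329.87 ≈ 4.75.

4.75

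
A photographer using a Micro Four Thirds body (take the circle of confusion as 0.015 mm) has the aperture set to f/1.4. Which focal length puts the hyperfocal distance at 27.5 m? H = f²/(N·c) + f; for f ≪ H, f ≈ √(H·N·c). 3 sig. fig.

24.0 mm

From H = f²/(N·c) + f, with f ≪ H: f ≈ √(H·N·c) = √(27500 × 1.4 × 0.015) = √577.50 ≈ 24.03 mm.
The +f correction barely moves this — solving exactly, f² + N·c·f − N·c·H = 0 ⇒ f = (−N·c + √((N·c)² + 4·N·c·H))/2 = (−0.021 + √2310.0)/2 ≈ 24.021 mm, so f ≈ 24.0 mm.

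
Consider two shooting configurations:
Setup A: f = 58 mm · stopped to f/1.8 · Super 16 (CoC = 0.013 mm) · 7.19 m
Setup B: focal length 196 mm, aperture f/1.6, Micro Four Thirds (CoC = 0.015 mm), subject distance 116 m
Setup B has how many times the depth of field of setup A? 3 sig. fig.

23.6

Setup A: H = 58²/(1.8×0.013) + 58 ≈ 143818.7 mm; DoF = Df − Dn = 7565.32 − 6850.16 ≈ 715.16 mm.
Setup B: H = 196²/(1.6×0.015) + 196 ≈ 1600862.7 mm; DoF = Df − Dn = 125047 − 108174 ≈ 16873 mm.
Ratio = 16873 / 715.16 ≈ 23.6.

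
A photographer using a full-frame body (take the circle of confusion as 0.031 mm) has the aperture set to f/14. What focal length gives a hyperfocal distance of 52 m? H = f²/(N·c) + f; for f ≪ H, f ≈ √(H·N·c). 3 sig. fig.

From H = f²/(N·c) + f, with f ≪ H: f ≈ √(H·N·c) = √(52000 × 14 × 0.031) = √22568 ≈ 150.2 mm.
The +f correction barely moves this — solving exactly, f² + N·c·f − N·c·H = 0 ⇒ f = (−N·c + √((N·c)² + 4·N·c·H))/2 = (−0.434 + √90272)/2 ≈ 150.01 mm, so f ≈ 150 mm.

150 mm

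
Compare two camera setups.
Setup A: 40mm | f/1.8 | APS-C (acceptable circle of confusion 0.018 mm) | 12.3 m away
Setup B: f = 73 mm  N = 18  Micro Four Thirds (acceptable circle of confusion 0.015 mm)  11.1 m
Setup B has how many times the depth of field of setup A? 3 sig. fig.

Setup A: H = 40²/(1.8×0.018) + 40 ≈ 49422.7 mm; DoF = Df − Dn = 16362.1 − 9853.7 ≈ 6508.4 mm.
Setup B: H = 73²/(18×0.015) + 73 ≈ 19810.0 mm; DoF = Df − Dn = 25153 − 7121 ≈ 18032 mm.
Ratio = 18032 / 6508.4 ≈ 2.77.

2.77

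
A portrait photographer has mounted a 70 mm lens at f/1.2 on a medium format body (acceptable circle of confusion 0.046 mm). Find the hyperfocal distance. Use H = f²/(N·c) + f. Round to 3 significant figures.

88.8 m

Hyperfocal distance H = f²/(N·c) + f = 70²/(1.2 × 0.046) + 70 = 4900/0.0552 + 70 ≈ 88838.1 mm ≈ 88.8 m.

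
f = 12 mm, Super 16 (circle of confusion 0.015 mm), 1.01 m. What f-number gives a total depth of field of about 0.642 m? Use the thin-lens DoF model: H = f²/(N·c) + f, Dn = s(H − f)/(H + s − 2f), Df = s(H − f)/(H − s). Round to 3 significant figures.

f/2.80

Write h = H − f = f²/(N·c). The thin-lens limits are Dn = s·h/(h + (s−f)) and Df = s·h/(h − (s−f)), so DoF = Df − Dn = 2·s·(s−f)·h / (h² − (s−f)²).
That is a quadratic in h: DoF·h² − 2·s·(s−f)·h − DoF·(s−f)² = 0 ⇒ h = (s−f)·(s + √(s² + DoF²)) / DoF = 998 × (1010 + √(1010² + 642²)) / 642 = 998 × (1010 + 1196.77) / 642 ≈ 3430.5 mm.
Then N = f²/(c·h) = 12² / (0.015 × 3430.5) = 144 / 51.457 ≈ 2.80.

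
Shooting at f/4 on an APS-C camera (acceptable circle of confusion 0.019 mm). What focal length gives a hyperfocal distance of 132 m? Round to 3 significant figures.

From H = f²/(N·c) + f, with f ≪ H: f ≈ √(H·N·c) = √(132000 × 4 × 0.019) = √10032 ≈ 100.2 mm.
The +f correction barely moves this — solving exactly, f² + N·c·f − N·c·H = 0 ⇒ f = (−N·c + √((N·c)² + 4·N·c·H))/2 = (−0.076 + √40128)/2 ≈ 100.12 mm, so f ≈ 100 mm.

100 mm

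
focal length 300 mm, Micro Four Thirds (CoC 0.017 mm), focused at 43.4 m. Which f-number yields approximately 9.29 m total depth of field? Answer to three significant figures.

Write h = H − f = f²/(N·c). The thin-lens limits are Dn = s·h/(h + (s−f)) and Df = s·h/(h − (s−f)), so DoF = Df − Dn = 2·s·(s−f)·h / (h² − (s−f)²).
That is a quadratic in h: DoF·h² − 2·s·(s−f)·h − DoF·(s−f)² = 0 ⇒ h = (s−f)·(s + √(s² + DoF²)) / DoF = 43100 × (43400 + √(43400² + 9290²)) / 9290 = 43100 × (43400 + 44383.2) / 9290 ≈ 407261 mm.
Then N = f²/(c·h) = 300² / (0.017 × 407261) = 90000 / 6923.4 ≈ 13.

f/13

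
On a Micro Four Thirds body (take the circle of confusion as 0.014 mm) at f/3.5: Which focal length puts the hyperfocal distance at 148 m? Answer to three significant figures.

85.1 mm

From H = f²/(N·c) + f, with f ≪ H: f ≈ √(H·N·c) = √(148000 × 3.5 × 0.014) = √7252.0 ≈ 85.16 mm.
Exact: f² + N·c·f − N·c·H = 0 ⇒ f = (−N·c + √((N·c)² + 4·N·c·H))/2 = (−0.049 + √29008)/2 ≈ 85.134 mm ≈ 85.1 mm.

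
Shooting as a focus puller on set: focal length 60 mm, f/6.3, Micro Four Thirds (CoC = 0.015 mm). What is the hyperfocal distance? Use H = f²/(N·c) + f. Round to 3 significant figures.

38.2 m

Hyperfocal distance H = f²/(N·c) + f = 60²/(6.3 × 0.015) + 60 = 3600/0.0945 + 60 ≈ 38155.2 mm ≈ 38.2 m.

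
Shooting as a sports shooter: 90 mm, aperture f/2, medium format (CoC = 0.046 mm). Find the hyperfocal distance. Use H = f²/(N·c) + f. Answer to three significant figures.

Hyperfocal distance H = f²/(N·c) + f = 90²/(2 × 0.046) + 90 = 8100/0.092 + 90 ≈ 88133.5 mm ≈ 88.1 m.

88.1 m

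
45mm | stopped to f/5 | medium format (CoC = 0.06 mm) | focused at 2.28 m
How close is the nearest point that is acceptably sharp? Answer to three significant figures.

Hyperfocal distance H = f²/(N·c) + f = 45²/(5 × 0.06) + 45 = 2025/0.3 + 45 ≈ 6795.0 mm ≈ 6.795 m.
Near limit Dn = s·(H − f)/(H + s − 2f) = 2280 × (6795.0 − 45) / (6795.0 + 2280 − 2 × 45) = 2280 × 6750.0 / 8985.0 ≈ 1712.9 mm ≈ 1.71 m.

1.71 m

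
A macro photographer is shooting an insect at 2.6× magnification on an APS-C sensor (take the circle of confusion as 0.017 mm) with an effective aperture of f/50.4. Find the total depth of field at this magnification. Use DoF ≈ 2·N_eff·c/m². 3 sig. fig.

0.253 mm

At magnification m, DoF ≈ 2·N_eff·c/m² = 2 × 50.4 × 0.017 / 2.6² = 1.714 / 6.76 ≈ 0.253 mm.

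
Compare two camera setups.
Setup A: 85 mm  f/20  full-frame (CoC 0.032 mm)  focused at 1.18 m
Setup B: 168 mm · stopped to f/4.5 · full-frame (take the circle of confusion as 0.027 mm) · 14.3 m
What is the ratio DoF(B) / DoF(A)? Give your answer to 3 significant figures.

Setup A: H = 85²/(20×0.032) + 85 ≈ 11374.1 mm; DoF = Df − Dn = 1306.75 − 1075.66 ≈ 231.09 mm.
Setup B: H = 168²/(4.5×0.027) + 168 ≈ 232464.3 mm; DoF = Df − Dn = 15226.3 − 13479.9 ≈ 1746.4 mm.
Ratio = 1746.4 / 231.09 ≈ 7.56.

7.56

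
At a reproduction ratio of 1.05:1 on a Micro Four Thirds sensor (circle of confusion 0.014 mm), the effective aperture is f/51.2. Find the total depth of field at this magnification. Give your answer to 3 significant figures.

At magnification m, DoF ≈ 2·N_eff·c/m² = 2 × 51.2 × 0.014 / 1.05² = 1.434 / 1.103 ≈ 1.3 mm.

1.30 mm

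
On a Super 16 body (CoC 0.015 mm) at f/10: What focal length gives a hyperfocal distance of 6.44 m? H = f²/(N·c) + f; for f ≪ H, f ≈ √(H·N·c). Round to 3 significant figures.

From H = f²/(N·c) + f, with f ≪ H: f ≈ √(H·N·c) = √(6440 × 10 × 0.015) = √966.00 ≈ 31.08 mm.
Exact: f² + N·c·f − N·c·H = 0 ⇒ f = (−N·c + √((N·c)² + 4·N·c·H))/2 = (−0.15 + √3864.0)/2 ≈ 31.006 mm ≈ 31.0 mm.

31.0 mm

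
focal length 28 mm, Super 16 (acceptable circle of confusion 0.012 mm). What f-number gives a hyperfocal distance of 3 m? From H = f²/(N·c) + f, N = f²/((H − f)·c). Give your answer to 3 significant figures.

f/22

Rearrange H = f²/(N·c) + f for N: N = f² / ((H − f)·c).
N = 28² / ((3000 − 28) × 0.012) = 784 / 35.66 ≈ 22.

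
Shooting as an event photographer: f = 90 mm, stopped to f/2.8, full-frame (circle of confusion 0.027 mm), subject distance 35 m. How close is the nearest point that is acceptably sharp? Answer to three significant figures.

26.4 m

Hyperfocal distance H = f²/(N·c) + f = 90²/(2.8 × 0.027) + 90 = 8100/0.0756 + 90 ≈ 107232.9 mm ≈ 107.2 m.
Near limit Dn = s·(H − f)/(H + s − 2f) = 35000 × (107232.9 − 90) / (107232.9 + 35000 − 2 × 90) = 35000 × 107142.9 / 142052.9 ≈ 26399 mm ≈ 26.4 m.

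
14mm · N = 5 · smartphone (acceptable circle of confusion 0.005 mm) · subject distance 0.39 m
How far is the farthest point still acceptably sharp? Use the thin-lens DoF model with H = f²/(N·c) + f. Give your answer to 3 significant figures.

410 mm

Hyperfocal distance H = f²/(N·c) + f = 14²/(5 × 0.005) + 14 = 196/0.025 + 14 ≈ 7854.0 mm ≈ 7.854 m.
Far limit Df = s·(H − f)/(H − s) = 390 × (7854.0 − 14) / (7854.0 − 390) = 390 × 7840.0 / 7464.0 ≈ 409.65 mm.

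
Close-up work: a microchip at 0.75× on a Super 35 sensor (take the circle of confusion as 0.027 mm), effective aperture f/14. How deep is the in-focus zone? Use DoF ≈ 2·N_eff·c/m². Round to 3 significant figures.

At magnification m, DoF ≈ 2·N_eff·c/m² = 2 × 14 × 0.027 / 0.75² = 0.756 / 0.5625 ≈ 1.34 mm.

1.34 mm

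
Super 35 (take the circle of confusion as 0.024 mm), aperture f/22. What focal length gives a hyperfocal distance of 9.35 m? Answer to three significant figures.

70.0 mm

From H = f²/(N·c) + f, with f ≪ H: f ≈ √(H·N·c) = √(9350 × 22 × 0.024) = √4936.8 ≈ 70.26 mm.
Exact: f² + N·c·f − N·c·H = 0 ⇒ f = (−N·c + √((N·c)² + 4·N·c·H))/2 = (−0.528 + √19747)/2 ≈ 69.999 mm ≈ 70.0 mm.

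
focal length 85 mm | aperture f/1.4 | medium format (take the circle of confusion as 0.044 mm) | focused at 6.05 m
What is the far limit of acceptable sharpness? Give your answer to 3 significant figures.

6.37 m

Hyperfocal distance H = f²/(N·c) + f = 85²/(1.4 × 0.044) + 85 = 7225/0.0616 + 85 ≈ 117374.0 mm ≈ 117.4 m.
Far limit Df = s·(H − f)/(H − s) = 6050 × (117374.0 − 85) / (117374.0 − 6050) = 6050 × 117289.0 / 111324.0 ≈ 6374.2 mm ≈ 6.37 m.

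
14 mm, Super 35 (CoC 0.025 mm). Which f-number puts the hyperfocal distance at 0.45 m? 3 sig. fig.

f/18

Rearrange H = f²/(N·c) + f for N: N = f² / ((H − f)·c).
N = 14² / ((450 − 14) × 0.025) = 196 / 10.90 ≈ 18.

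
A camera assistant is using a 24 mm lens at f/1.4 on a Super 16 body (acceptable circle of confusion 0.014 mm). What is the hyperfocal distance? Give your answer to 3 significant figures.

Hyperfocal distance H = f²/(N·c) + f = 24²/(1.4 × 0.014) + 24 = 576/0.0196 + 24 ≈ 29411.8 mm ≈ 29.4 m.

29.4 m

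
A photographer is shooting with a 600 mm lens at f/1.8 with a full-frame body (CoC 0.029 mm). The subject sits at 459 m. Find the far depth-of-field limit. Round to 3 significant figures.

Hyperfocal distance H = f²/(N·c) + f = 600²/(1.8 × 0.029) + 600 = 360000/0.0522 + 600 ≈ 6897151.7 mm ≈ 6897 m.
Far limit Df = s·(H − f)/(H − s) = 459000 × (6897151.7 − 600) / (6897151.7 − 459000) = 459000 × 6896551.7 / 6438151.7 ≈ 491681 mm ≈ 492 m.

492 m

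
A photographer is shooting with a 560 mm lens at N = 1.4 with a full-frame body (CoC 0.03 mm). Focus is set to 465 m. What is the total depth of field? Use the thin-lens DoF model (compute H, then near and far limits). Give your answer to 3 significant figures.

58.1 m

Hyperfocal distance H = f²/(N·c) + f = 560²/(1.4 × 0.03) + 560 = 313600/0.042 + 560 ≈ 7467226.7 mm ≈ 7467 m.
Near limit Dn = s·(H − f)/(H + s − 2f) = 465000 × (7467226.7 − 560) / (7467226.7 + 465000 − 2 × 560) = 465000 × 7466666.7 / 7931106.7 ≈ 437770 mm.
Far limit Df = s·(H − f)/(H − s) = 465000 × (7467226.7 − 560) / (7467226.7 − 465000) = 465000 × 7466666.7 / 7002226.7 ≈ 495842 mm.
Depth of field = Df − Dn = 495842 − 437770 ≈ 58072 mm ≈ 58.1 m.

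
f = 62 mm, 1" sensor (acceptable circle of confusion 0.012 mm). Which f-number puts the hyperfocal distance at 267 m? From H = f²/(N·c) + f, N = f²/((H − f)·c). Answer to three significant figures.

Rearrange H = f²/(N·c) + f for N: N = f² / ((H − f)·c).
N = 62² / ((267000 − 62) × 0.012) = 3844 / 3203 ≈ 1.20.

f/1.20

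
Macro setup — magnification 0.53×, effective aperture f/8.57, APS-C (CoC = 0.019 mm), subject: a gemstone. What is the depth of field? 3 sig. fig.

At magnification m, DoF ≈ 2·N_eff·c/m² = 2 × 8.57 × 0.019 / 0.53² = 0.3257 / 0.2809 ≈ 1.16 mm.

1.16 mm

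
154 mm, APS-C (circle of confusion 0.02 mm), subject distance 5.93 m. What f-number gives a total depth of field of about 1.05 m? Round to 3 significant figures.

Write h = H − f = f²/(N·c). The thin-lens limits are Dn = s·h/(h + (s−f)) and Df = s·h/(h − (s−f)), so DoF = Df − Dn = 2·s·(s−f)·h / (h² − (s−f)²).
That is a quadratic in h: DoF·h² − 2·s·(s−f)·h − DoF·(s−f)² = 0 ⇒ h = (s−f)·(s + √(s² + DoF²)) / DoF = 5776 × (5930 + √(5930² + 1050²)) / 1050 = 5776 × (5930 + 6022.24) / 1050 ≈ 65749 mm.
Then N = f²/(c·h) = 154² / (0.02 × 65749) = 23716 / 1315.0 ≈ 18.

f/18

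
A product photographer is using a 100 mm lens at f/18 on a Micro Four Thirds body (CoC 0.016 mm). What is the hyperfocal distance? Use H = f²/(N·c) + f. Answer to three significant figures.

Hyperfocal distance H = f²/(N·c) + f = 100²/(18 × 0.016) + 100 = 10000/0.288 + 100 ≈ 34822.2 mm ≈ 34.8 m.

34.8 m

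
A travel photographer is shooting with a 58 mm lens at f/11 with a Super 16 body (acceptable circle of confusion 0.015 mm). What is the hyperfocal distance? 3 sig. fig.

Hyperfocal distance H = f²/(N·c) + f = 58²/(11 × 0.015) + 58 = 3364/0.165 + 58 ≈ 20445.9 mm ≈ 20.4 m.

20.4 m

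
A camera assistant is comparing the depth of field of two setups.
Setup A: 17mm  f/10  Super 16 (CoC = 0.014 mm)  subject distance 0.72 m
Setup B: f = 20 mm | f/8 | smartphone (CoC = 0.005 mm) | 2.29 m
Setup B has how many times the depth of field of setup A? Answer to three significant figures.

1.98

Setup A: H = 17²/(10×0.014) + 17 ≈ 2081.3 mm; DoF = Df − Dn = 1091.82 − 537.09 ≈ 554.73 mm.
Setup B: H = 20²/(8×0.005) + 20 ≈ 10020.0 mm; DoF = Df − Dn = 2962.5 − 1866.3 ≈ 1096.2 mm.
Ratio = 1096.2 / 554.73 ≈ 1.98.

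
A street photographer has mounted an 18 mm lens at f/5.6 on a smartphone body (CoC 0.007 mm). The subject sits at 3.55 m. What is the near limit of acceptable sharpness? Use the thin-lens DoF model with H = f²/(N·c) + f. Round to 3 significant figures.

2.49 m

Hyperfocal distance H = f²/(N·c) + f = 18²/(5.6 × 0.007) + 18 = 324/0.0392 + 18 ≈ 8283.3 mm ≈ 8.283 m.
Near limit Dn = s·(H − f)/(H + s − 2f) = 3550 × (8283.3 − 18) / (8283.3 + 3550 − 2 × 18) = 3550 × 8265.3 / 11797.3 ≈ 2487.2 mm ≈ 2.49 m.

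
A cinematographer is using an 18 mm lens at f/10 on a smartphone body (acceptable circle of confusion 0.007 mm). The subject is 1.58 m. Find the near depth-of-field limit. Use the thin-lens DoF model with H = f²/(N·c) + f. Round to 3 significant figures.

1.18 m

Hyperfocal distance H = f²/(N·c) + f = 18²/(10 × 0.007) + 18 = 324/0.07 + 18 ≈ 4646.6 mm ≈ 4.647 m.
Near limit Dn = s·(H − f)/(H + s − 2f) = 1580 × (4646.6 − 18) / (4646.6 + 1580 − 2 × 18) = 1580 × 4628.6 / 6190.6 ≈ 1181.3 mm ≈ 1.18 m.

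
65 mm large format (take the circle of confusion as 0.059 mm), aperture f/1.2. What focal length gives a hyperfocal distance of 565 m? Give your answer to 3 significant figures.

200 mm

From H = f²/(N·c) + f, with f ≪ H: f ≈ √(H·N·c) = √(565000 × 1.2 × 0.059) = √40002 ≈ 200.0 mm.
The +f correction barely moves this — solving exactly, f² + N·c·f − N·c·H = 0 ⇒ f = (−N·c + √((N·c)² + 4·N·c·H))/2 = (−0.0708 + √160008)/2 ≈ 199.97 mm, so f ≈ 200 mm.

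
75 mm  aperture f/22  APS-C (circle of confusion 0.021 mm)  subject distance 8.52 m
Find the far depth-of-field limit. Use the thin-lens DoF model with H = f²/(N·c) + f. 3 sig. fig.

27.8 m

Hyperfocal distance H = f²/(N·c) + f = 75²/(22 × 0.021) + 75 = 5625/0.462 + 75 ≈ 12250.3 mm ≈ 12.25 m.
Far limit Df = s·(H − f)/(H − s) = 8520 × (12250.3 − 75) / (12250.3 − 8520) = 8520 × 12175.3 / 3730.3 ≈ 27808 mm ≈ 27.8 m.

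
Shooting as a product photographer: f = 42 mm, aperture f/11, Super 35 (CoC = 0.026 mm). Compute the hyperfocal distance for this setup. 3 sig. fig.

6.21 m

Hyperfocal distance H = f²/(N·c) + f = 42²/(11 × 0.026) + 42 = 1764/0.286 + 42 ≈ 6209.8 mm ≈ 6.21 m.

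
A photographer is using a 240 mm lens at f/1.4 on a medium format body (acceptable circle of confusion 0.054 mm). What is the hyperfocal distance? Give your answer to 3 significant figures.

762 m

Hyperfocal distance H = f²/(N·c) + f = 240²/(1.4 × 0.054) + 240 = 57600/0.0756 + 240 ≈ 762144.8 mm ≈ 762 m.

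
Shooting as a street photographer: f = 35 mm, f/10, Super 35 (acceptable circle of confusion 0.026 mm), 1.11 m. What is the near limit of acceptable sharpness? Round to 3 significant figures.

0.904 m

Hyperfocal distance H = f²/(N·c) + f = 35²/(10 × 0.026) + 35 = 1225/0.26 + 35 ≈ 4746.5 mm ≈ 4.747 m.
Near limit Dn = s·(H − f)/(H + s − 2f) = 1110 × (4746.5 − 35) / (4746.5 + 1110 − 2 × 35) = 1110 × 4711.5 / 5786.5 ≈ 903.79 mm ≈ 0.904 m.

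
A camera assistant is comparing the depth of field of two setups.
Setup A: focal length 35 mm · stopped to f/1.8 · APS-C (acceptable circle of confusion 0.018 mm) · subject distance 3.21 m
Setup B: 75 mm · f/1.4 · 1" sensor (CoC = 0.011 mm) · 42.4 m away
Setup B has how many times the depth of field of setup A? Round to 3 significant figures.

18.3

Setup A: H = 35²/(1.8×0.018) + 35 ≈ 37843.6 mm; DoF = Df − Dn = 3504.27 − 2961.32 ≈ 542.95 mm.
Setup B: H = 75²/(1.4×0.011) + 75 ≈ 365334.7 mm; DoF = Df − Dn = 47957.1 − 37997.0 ≈ 9960.1 mm.
Ratio = 9960.1 / 542.95 ≈ 18.3.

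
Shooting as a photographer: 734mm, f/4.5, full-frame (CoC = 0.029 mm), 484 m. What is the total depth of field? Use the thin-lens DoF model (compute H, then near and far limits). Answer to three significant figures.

Hyperfocal distance H = f²/(N·c) + f = 734²/(4.5 × 0.029) + 734 = 538756/0.1305 + 734 ≈ 4129132.5 mm ≈ 4129 m.
Near limit Dn = s·(H − f)/(H + s − 2f) = 484000 × (4129132.5 − 734) / (4129132.5 + 484000 − 2 × 734) = 484000 × 4128398.5 / 4611664.5 ≈ 433281 mm.
Far limit Df = s·(H − f)/(H − s) = 484000 × (4129132.5 − 734) / (4129132.5 − 484000) = 484000 × 4128398.5 / 3645132.5 ≈ 548168 mm.
Depth of field = Df − Dn = 548168 − 433281 ≈ 114887 mm ≈ 115 m.

115 m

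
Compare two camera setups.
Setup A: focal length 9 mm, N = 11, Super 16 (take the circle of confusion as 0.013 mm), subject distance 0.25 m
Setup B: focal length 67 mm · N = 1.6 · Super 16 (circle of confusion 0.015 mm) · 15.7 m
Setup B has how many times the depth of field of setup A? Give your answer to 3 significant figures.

10.2

Setup A: H = 9²/(11×0.013) + 9 ≈ 575.4 mm; DoF = Df − Dn = 435.14 − 175.38 ≈ 259.76 mm.
Setup B: H = 67²/(1.6×0.015) + 67 ≈ 187108.7 mm; DoF = Df − Dn = 17131.9 − 14489.0 ≈ 2642.9 mm.
Ratio = 2642.9 / 259.76 ≈ 10.2.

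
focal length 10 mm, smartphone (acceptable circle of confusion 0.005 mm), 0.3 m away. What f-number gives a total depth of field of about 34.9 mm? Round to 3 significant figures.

Write h = H − f = f²/(N·c). The thin-lens limits are Dn = s·h/(h + (s−f)) and Df = s·h/(h − (s−f)), so DoF = Df − Dn = 2·s·(s−f)·h / (h² − (s−f)²).
That is a quadratic in h: DoF·h² − 2·s·(s−f)·h − DoF·(s−f)² = 0 ⇒ h = (s−f)·(s + √(s² + DoF²)) / DoF = 290 × (300 + √(300² + 34.9²)) / 34.9 = 290 × (300 + 302.023) / 34.9 ≈ 5002.5 mm.
Then N = f²/(c·h) = 10² / (0.005 × 5002.5) = 100 / 25.012 ≈ 4.

f/4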